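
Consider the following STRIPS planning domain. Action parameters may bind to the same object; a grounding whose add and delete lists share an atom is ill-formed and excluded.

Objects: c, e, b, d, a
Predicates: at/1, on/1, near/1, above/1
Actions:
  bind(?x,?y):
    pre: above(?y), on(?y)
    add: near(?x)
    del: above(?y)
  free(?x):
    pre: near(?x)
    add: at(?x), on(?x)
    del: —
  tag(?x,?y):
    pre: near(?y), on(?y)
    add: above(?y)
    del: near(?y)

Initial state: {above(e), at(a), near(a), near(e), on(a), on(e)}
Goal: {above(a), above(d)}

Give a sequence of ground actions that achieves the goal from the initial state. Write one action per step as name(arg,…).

1. bind(d,e)  →  {at(a), near(a), near(d), near(e), on(a), on(e)}
2. free(d)  →  {at(a), at(d), near(a), near(d), near(e), on(a), on(d), on(e)}
3. tag(c,d)  →  {above(d), at(a), at(d), near(a), near(e), on(a), on(d), on(e)}
4. tag(c,a)  →  {above(a), above(d), at(a), at(d), near(e), on(a), on(d), on(e)}

bind(d,e); free(d); tag(c,d); tag(c,a)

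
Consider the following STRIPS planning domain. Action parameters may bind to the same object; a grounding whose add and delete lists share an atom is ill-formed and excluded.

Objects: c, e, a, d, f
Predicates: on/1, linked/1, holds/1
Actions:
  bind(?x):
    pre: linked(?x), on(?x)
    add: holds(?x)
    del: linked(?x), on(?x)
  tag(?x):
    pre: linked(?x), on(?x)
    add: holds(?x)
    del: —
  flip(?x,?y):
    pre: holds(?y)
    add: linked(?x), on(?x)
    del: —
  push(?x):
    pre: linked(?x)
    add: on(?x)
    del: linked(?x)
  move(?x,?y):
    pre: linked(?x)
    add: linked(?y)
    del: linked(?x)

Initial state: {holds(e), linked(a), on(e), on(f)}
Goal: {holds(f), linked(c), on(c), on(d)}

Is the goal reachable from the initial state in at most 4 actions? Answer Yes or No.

Yes

1. flip(c,e)  →  {holds(e), linked(a), linked(c), on(c), on(e), on(f)}
2. flip(d,e)  →  {holds(e), linked(a), linked(c), linked(d), on(c), on(d), on(e), on(f)}
3. flip(f,e)  →  {holds(e), linked(a), linked(c), linked(d), linked(f), on(c), on(d), on(e), on(f)}
4. bind(f)  →  {holds(e), holds(f), linked(a), linked(c), linked(d), on(c), on(d), on(e)}
optimal plan length = 4; 4 ≤ 4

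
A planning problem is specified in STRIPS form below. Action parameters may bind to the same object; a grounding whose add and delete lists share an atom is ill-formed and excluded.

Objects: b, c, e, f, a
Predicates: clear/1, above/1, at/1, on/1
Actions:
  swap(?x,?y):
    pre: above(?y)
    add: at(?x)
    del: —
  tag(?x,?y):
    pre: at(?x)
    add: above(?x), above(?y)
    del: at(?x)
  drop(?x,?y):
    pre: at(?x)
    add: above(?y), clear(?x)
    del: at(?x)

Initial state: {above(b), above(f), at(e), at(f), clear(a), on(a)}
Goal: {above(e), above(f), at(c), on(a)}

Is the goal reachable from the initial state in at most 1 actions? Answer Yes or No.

No

1. swap(c,b)  →  {above(b), above(f), at(c), at(e), at(f), clear(a), on(a)}
2. tag(e,b)  →  {above(b), above(e), above(f), at(c), at(f), clear(a), on(a)}
optimal plan length = 2; 2 > 1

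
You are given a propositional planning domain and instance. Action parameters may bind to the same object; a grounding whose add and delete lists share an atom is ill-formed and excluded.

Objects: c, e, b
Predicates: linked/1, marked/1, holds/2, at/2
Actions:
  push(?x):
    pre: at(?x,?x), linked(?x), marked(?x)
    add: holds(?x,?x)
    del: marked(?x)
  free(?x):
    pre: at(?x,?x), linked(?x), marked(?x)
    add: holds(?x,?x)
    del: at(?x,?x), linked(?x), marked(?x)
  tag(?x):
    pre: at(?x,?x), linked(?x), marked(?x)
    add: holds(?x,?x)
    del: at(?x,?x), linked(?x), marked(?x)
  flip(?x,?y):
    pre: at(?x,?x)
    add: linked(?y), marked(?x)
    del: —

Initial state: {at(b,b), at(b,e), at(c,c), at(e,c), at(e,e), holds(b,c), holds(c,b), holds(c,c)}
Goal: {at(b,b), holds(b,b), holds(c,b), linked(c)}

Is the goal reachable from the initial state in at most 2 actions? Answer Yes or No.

No

1. flip(c,c)  →  {at(b,b), at(b,e), at(c,c), at(e,c), at(e,e), holds(b,c), holds(c,b), holds(c,c), linked(c), marked(c)}
2. flip(b,b)  →  {at(b,b), at(b,e), at(c,c), at(e,c), at(e,e), holds(b,c), holds(c,b), holds(c,c), linked(b), linked(c), marked(b), marked(c)}
3. push(b)  →  {at(b,b), at(b,e), at(c,c), at(e,c), at(e,e), holds(b,b), holds(b,c), holds(c,b), holds(c,c), linked(b), linked(c), marked(c)}
optimal plan length = 3; 3 > 2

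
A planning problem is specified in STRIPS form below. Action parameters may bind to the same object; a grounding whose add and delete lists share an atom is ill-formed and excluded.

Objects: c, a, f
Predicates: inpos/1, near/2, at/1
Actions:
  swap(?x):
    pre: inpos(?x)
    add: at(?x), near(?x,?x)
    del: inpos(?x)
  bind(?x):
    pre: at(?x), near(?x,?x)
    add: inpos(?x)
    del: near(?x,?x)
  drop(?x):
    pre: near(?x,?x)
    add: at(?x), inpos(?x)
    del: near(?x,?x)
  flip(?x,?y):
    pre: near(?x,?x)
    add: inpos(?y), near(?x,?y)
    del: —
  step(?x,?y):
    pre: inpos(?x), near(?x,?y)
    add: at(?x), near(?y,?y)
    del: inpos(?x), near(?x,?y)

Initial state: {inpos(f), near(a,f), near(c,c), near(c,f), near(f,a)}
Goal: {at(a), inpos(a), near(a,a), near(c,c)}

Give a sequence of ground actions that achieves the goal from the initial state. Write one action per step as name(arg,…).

flip(c,a); swap(a); flip(c,a)

1. flip(c,a)  →  {inpos(a), inpos(f), near(a,f), near(c,a), near(c,c), near(c,f), near(f,a)}
2. swap(a)  →  {at(a), inpos(f), near(a,a), near(a,f), near(c,a), near(c,c), near(c,f), near(f,a)}
3. flip(c,a)  →  {at(a), inpos(a), inpos(f), near(a,a), near(a,f), near(c,a), near(c,c), near(c,f), near(f,a)}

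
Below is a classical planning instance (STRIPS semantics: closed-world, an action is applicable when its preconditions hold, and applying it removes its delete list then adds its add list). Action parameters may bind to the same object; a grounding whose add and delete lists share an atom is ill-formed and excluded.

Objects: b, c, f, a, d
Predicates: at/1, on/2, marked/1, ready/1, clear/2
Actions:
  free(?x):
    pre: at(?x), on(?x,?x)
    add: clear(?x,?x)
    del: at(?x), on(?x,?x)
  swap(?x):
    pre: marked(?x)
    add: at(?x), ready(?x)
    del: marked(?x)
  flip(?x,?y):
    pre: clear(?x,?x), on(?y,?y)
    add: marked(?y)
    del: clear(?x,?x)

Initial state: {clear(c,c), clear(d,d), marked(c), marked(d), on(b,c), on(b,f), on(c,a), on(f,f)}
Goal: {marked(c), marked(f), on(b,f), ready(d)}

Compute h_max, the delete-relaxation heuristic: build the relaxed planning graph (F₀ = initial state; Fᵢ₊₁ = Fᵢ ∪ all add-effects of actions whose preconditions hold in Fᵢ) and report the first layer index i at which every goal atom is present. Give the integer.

1

F0 = init (8 atoms)
F1 = F0 ∪ {at(c), at(d), marked(f), ready(c), ready(d)}  (13 atoms)
goal ⊆ F1  ⇒  h_max = 1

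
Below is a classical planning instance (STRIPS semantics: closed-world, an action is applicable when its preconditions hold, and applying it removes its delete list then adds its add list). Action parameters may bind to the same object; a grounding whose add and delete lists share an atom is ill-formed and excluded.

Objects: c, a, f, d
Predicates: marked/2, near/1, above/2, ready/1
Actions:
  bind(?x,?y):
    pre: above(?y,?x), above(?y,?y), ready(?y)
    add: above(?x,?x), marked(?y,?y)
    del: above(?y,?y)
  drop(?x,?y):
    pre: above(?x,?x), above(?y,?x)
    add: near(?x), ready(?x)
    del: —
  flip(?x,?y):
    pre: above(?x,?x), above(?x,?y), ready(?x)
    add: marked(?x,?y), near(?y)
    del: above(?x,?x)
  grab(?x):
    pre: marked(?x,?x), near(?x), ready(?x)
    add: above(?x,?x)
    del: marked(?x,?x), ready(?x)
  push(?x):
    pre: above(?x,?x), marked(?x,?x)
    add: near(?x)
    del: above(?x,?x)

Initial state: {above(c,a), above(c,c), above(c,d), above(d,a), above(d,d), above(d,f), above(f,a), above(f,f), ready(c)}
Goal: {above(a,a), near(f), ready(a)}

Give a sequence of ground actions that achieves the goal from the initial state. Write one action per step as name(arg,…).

1. bind(a,c)  →  {above(a,a), above(c,a), above(c,d), above(d,a), above(d,d), above(d,f), above(f,a), above(f,f), marked(c,c), ready(c)}
2. drop(a,c)  →  {above(a,a), above(c,a), above(c,d), above(d,a), above(d,d), above(d,f), above(f,a), above(f,f), marked(c,c), near(a), ready(a), ready(c)}
3. drop(f,f)  →  {above(a,a), above(c,a), above(c,d), above(d,a), above(d,d), above(d,f), above(f,a), above(f,f), marked(c,c), near(a), near(f), ready(a), ready(c), ready(f)}

bind(a,c); drop(a,c); drop(f,f)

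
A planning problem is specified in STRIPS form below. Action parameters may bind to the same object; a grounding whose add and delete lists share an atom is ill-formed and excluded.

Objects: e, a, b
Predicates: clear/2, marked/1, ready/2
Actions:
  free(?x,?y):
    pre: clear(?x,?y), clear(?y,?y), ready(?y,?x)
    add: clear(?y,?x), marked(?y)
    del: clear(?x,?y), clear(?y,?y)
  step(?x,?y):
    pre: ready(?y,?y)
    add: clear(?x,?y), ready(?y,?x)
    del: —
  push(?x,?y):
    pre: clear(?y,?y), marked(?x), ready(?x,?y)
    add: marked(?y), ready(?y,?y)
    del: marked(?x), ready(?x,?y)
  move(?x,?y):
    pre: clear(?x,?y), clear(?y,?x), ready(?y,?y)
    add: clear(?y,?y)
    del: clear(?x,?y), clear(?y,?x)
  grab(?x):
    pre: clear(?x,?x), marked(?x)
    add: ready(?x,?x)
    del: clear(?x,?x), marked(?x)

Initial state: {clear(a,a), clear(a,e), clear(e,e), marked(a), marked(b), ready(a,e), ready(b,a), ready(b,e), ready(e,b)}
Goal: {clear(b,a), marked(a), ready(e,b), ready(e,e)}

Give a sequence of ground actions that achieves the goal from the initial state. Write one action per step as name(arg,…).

push(a,e); push(b,a); step(b,a)

1. push(a,e)  →  {clear(a,a), clear(a,e), clear(e,e), marked(b), marked(e), ready(b,a), ready(b,e), ready(e,b), ready(e,e)}
2. push(b,a)  →  {clear(a,a), clear(a,e), clear(e,e), marked(a), marked(e), ready(a,a), ready(b,e), ready(e,b), ready(e,e)}
3. step(b,a)  →  {clear(a,a), clear(a,e), clear(b,a), clear(e,e), marked(a), marked(e), ready(a,a), ready(a,b), ready(b,e), ready(e,b), ready(e,e)}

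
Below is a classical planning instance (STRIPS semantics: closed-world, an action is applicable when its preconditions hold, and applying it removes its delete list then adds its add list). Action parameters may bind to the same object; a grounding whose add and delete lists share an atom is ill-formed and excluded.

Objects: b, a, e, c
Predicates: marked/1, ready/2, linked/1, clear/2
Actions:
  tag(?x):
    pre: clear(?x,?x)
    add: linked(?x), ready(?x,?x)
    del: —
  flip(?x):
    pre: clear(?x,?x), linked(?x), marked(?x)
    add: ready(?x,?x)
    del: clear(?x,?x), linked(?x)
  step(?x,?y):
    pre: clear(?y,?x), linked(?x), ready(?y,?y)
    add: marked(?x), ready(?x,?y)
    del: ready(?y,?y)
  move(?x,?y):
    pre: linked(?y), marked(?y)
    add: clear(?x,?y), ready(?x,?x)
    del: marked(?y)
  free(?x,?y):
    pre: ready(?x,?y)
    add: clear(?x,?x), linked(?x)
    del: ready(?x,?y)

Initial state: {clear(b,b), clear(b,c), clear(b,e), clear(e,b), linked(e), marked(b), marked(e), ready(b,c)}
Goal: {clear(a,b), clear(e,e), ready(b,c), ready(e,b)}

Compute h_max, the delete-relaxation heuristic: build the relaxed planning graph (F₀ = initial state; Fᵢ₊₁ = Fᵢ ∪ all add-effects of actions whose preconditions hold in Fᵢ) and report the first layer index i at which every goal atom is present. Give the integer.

F0 = init (8 atoms)
F1 = F0 ∪ {clear(a,e), clear(c,e), clear(e,e), linked(b), ready(a,a), ready(b,b), ready(c,c), ready(e,e)}  (16 atoms)
F2 = F1 ∪ {clear(a,a), clear(a,b), clear(c,b), clear(c,c), linked(a), linked(c), ready(b,e), ready(e,a), ready(e,b), ready(e,c)}  (26 atoms)
goal ⊆ F2  ⇒  h_max = 2

2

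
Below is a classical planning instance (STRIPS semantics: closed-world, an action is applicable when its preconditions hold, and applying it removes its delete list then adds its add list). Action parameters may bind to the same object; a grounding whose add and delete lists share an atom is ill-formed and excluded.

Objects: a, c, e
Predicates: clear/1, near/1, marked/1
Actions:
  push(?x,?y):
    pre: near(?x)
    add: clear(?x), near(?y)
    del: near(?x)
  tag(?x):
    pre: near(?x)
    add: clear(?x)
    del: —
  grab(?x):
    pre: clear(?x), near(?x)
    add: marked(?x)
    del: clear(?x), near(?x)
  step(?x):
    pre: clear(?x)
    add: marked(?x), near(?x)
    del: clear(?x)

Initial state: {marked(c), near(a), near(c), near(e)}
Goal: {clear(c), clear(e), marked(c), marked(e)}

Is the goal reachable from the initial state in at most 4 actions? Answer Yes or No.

Yes

1. push(c,a)  →  {clear(c), marked(c), near(a), near(e)}
2. push(e,a)  →  {clear(c), clear(e), marked(c), near(a)}
3. step(e)  →  {clear(c), marked(c), marked(e), near(a), near(e)}
4. push(e,a)  →  {clear(c), clear(e), marked(c), marked(e), near(a)}
optimal plan length = 4; 4 ≤ 4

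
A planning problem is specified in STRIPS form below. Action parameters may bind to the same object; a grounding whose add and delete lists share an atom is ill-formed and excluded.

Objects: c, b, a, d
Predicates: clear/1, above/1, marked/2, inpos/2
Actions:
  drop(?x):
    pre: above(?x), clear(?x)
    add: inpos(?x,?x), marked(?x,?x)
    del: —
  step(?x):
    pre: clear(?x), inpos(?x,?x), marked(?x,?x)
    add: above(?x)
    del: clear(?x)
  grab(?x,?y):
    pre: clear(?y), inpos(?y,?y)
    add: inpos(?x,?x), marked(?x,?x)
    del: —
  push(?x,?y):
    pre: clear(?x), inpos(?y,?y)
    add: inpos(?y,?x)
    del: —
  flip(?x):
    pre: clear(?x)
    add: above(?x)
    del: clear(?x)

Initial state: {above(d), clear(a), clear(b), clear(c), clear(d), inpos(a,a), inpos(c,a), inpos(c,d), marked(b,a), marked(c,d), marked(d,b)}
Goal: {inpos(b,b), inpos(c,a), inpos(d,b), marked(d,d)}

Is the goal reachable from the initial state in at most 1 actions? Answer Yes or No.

1. drop(d)  →  {above(d), clear(a), clear(b), clear(c), clear(d), inpos(a,a), inpos(c,a), inpos(c,d), inpos(d,d), marked(b,a), marked(c,d), marked(d,b), marked(d,d)}
2. grab(b,a)  →  {above(d), clear(a), clear(b), clear(c), clear(d), inpos(a,a), inpos(b,b), inpos(c,a), inpos(c,d), inpos(d,d), marked(b,a), marked(b,b), marked(c,d), marked(d,b), marked(d,d)}
3. push(b,d)  →  {above(d), clear(a), clear(b), clear(c), clear(d), inpos(a,a), inpos(b,b), inpos(c,a), inpos(c,d), inpos(d,b), inpos(d,d), marked(b,a), marked(b,b), marked(c,d), marked(d,b), marked(d,d)}
optimal plan length = 3; 3 > 1

No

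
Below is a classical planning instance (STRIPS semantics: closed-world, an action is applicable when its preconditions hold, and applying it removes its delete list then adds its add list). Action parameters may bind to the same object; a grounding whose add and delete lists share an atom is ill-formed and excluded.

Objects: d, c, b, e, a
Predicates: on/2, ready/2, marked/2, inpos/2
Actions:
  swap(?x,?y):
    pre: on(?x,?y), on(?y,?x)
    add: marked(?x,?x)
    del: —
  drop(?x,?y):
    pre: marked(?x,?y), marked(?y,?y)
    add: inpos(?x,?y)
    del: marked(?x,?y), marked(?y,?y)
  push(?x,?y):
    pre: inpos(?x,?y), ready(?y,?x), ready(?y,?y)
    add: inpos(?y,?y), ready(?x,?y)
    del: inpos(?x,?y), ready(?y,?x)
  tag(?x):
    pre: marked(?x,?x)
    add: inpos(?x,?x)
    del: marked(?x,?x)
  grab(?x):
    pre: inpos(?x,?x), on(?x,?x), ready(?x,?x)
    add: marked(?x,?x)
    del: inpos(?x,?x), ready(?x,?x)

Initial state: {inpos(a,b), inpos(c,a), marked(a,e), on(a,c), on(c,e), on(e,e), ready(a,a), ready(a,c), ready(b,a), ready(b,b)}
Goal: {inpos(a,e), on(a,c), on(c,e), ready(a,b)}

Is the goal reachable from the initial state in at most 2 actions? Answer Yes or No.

No

1. swap(e,e)  →  {inpos(a,b), inpos(c,a), marked(a,e), marked(e,e), on(a,c), on(c,e), on(e,e), ready(a,a), ready(a,c), ready(b,a), ready(b,b)}
2. drop(a,e)  →  {inpos(a,b), inpos(a,e), inpos(c,a), on(a,c), on(c,e), on(e,e), ready(a,a), ready(a,c), ready(b,a), ready(b,b)}
3. push(a,b)  →  {inpos(a,e), inpos(b,b), inpos(c,a), on(a,c), on(c,e), on(e,e), ready(a,a), ready(a,b), ready(a,c), ready(b,b)}
optimal plan length = 3; 3 > 2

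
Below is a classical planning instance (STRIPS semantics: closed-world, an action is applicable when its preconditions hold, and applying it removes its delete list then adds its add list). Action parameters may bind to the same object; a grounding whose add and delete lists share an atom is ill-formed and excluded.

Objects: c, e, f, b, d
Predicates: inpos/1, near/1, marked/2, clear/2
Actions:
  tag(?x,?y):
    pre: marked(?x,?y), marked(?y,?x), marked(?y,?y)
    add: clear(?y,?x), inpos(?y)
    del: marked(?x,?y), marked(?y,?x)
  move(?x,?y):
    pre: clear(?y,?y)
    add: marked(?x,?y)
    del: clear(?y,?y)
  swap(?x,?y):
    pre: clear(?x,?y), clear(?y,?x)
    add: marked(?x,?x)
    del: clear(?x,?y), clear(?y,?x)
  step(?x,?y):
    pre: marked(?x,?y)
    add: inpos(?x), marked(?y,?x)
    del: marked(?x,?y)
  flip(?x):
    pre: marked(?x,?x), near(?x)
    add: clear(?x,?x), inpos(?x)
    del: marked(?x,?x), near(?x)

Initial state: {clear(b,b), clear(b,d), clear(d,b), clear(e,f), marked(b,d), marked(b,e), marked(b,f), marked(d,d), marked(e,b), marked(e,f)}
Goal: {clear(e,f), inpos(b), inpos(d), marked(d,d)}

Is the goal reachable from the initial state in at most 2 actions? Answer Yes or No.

1. step(b,d)  →  {clear(b,b), clear(b,d), clear(d,b), clear(e,f), inpos(b), marked(b,e), marked(b,f), marked(d,b), marked(d,d), marked(e,b), marked(e,f)}
2. step(d,b)  →  {clear(b,b), clear(b,d), clear(d,b), clear(e,f), inpos(b), inpos(d), marked(b,d), marked(b,e), marked(b,f), marked(d,d), marked(e,b), marked(e,f)}
optimal plan length = 2; 2 ≤ 2

Yes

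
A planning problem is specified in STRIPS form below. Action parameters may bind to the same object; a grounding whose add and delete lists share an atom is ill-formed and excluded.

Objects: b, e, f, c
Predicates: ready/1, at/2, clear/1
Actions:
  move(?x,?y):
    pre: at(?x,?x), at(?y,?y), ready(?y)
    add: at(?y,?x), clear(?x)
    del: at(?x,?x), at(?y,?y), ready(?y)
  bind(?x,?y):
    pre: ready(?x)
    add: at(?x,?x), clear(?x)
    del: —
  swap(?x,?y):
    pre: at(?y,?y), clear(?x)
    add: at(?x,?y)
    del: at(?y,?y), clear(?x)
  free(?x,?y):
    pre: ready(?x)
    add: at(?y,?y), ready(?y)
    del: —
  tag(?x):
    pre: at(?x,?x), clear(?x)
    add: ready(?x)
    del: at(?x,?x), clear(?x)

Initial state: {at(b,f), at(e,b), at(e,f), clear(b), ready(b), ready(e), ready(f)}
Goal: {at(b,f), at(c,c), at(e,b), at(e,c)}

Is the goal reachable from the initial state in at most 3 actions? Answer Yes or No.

1. bind(e,b)  →  {at(b,f), at(e,b), at(e,e), at(e,f), clear(b), clear(e), ready(b), ready(e), ready(f)}
2. free(b,c)  →  {at(b,f), at(c,c), at(e,b), at(e,e), at(e,f), clear(b), clear(e), ready(b), ready(c), ready(e), ready(f)}
3. move(c,e)  →  {at(b,f), at(e,b), at(e,c), at(e,f), clear(b), clear(c), clear(e), ready(b), ready(c), ready(f)}
4. bind(c,b)  →  {at(b,f), at(c,c), at(e,b), at(e,c), at(e,f), clear(b), clear(c), clear(e), ready(b), ready(c), ready(f)}
optimal plan length = 4; 4 > 3

No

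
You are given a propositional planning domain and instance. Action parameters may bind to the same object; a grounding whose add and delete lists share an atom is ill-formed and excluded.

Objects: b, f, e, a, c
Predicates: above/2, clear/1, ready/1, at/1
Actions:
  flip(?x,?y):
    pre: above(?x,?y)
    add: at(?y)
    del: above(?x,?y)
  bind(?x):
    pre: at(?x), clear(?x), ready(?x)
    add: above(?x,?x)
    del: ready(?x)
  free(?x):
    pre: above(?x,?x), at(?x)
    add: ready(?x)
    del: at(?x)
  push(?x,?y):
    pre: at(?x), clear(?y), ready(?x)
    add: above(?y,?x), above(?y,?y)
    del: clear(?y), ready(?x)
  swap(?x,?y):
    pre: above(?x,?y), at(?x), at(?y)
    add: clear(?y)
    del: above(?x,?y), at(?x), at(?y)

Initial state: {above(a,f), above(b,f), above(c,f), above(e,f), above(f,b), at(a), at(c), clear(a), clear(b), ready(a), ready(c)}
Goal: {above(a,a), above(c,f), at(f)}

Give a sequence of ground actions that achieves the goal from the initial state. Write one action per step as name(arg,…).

flip(b,f); bind(a)

1. flip(b,f)  →  {above(a,f), above(c,f), above(e,f), above(f,b), at(a), at(c), at(f), clear(a), clear(b), ready(a), ready(c)}
2. bind(a)  →  {above(a,a), above(a,f), above(c,f), above(e,f), above(f,b), at(a), at(c), at(f), clear(a), clear(b), ready(c)}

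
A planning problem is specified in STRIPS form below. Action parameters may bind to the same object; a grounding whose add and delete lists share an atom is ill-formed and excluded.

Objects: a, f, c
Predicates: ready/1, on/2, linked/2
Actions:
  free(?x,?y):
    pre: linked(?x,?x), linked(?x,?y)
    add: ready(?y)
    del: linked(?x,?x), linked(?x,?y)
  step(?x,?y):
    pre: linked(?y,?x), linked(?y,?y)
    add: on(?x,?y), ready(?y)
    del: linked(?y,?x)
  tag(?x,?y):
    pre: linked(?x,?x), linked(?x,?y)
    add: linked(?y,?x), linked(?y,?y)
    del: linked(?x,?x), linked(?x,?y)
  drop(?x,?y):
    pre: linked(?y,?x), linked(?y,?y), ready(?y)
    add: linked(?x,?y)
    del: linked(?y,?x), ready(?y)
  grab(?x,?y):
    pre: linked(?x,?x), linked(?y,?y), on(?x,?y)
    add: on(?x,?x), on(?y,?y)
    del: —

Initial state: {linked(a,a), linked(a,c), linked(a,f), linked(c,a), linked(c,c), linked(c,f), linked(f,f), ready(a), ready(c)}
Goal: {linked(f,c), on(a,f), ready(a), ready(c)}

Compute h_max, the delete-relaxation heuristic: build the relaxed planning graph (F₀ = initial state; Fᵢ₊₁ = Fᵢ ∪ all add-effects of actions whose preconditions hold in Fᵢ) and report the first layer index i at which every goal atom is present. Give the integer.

F0 = init (9 atoms)
F1 = F0 ∪ {linked(f,a), linked(f,c), on(a,a), on(a,c), on(c,a), on(c,c), on(f,a), on(f,c), on(f,f), ready(f)}  (19 atoms)
F2 = F1 ∪ {on(a,f), on(c,f)}  (21 atoms)
goal ⊆ F2  ⇒  h_max = 2

2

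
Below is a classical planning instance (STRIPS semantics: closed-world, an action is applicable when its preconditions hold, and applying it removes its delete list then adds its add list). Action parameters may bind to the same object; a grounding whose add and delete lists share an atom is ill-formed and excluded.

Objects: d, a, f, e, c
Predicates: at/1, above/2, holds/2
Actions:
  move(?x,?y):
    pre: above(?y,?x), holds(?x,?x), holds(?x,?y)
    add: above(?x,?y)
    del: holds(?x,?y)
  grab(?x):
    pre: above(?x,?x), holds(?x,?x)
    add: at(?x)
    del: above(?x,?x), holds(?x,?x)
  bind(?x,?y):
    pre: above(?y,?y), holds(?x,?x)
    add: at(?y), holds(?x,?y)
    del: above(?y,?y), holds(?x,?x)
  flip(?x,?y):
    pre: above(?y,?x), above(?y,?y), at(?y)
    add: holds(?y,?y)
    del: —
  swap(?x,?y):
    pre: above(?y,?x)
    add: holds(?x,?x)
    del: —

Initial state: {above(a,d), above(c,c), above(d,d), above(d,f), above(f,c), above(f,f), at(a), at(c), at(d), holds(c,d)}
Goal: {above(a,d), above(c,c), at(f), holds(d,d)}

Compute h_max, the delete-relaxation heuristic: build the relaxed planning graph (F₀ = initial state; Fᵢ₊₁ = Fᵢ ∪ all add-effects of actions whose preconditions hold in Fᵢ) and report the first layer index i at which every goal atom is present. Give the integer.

2

F0 = init (10 atoms)
F1 = F0 ∪ {holds(c,c), holds(d,d), holds(f,f)}  (13 atoms)
F2 = F1 ∪ {at(f), holds(c,f), holds(d,c), holds(d,f), holds(f,c), holds(f,d)}  (19 atoms)
goal ⊆ F2  ⇒  h_max = 2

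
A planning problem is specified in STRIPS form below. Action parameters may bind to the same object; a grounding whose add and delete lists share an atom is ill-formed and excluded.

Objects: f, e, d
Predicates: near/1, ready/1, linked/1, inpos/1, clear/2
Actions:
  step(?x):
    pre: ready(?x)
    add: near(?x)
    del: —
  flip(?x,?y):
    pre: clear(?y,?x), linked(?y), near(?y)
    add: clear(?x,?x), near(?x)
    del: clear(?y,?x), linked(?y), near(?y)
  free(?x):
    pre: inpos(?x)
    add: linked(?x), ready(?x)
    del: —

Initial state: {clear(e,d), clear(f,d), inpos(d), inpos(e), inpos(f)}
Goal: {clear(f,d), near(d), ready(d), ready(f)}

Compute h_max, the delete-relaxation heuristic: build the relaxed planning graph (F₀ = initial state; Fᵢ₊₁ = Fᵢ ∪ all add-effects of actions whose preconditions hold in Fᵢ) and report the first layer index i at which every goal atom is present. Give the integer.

F0 = init (5 atoms)
F1 = F0 ∪ {linked(d), linked(e), linked(f), ready(d), ready(e), ready(f)}  (11 atoms)
F2 = F1 ∪ {near(d), near(e), near(f)}  (14 atoms)
goal ⊆ F2  ⇒  h_max = 2

2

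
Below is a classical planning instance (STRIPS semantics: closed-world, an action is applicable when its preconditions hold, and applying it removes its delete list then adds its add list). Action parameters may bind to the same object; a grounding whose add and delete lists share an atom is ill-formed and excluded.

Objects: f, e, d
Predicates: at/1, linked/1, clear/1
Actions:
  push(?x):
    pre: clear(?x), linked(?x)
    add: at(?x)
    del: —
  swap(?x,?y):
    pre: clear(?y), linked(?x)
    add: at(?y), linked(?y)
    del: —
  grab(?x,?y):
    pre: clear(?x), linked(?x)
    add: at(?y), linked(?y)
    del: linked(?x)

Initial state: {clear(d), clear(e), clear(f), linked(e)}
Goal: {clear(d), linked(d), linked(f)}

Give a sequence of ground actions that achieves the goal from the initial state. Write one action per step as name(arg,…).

swap(e,f); swap(f,d)

1. swap(e,f)  →  {at(f), clear(d), clear(e), clear(f), linked(e), linked(f)}
2. swap(f,d)  →  {at(d), at(f), clear(d), clear(e), clear(f), linked(d), linked(e), linked(f)}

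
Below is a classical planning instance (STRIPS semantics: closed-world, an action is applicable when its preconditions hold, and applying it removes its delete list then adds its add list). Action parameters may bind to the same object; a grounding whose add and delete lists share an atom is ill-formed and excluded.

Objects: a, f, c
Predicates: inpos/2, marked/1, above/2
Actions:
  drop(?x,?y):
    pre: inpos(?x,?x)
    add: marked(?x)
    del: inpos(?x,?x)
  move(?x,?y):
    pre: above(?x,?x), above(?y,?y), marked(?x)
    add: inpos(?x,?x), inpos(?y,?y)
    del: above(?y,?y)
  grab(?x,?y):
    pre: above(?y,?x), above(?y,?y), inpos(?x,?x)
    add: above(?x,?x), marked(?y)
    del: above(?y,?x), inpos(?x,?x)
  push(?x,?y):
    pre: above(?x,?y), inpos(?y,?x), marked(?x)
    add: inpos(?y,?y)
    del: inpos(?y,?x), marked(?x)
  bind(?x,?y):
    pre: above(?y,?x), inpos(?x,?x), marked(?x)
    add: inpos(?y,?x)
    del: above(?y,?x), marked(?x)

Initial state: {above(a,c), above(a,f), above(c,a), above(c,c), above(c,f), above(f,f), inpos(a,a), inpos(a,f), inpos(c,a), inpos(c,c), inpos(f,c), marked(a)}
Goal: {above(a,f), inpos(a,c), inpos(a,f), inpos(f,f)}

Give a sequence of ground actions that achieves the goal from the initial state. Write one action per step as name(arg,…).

drop(c,a); move(c,f); bind(c,a)

1. drop(c,a)  →  {above(a,c), above(a,f), above(c,a), above(c,c), above(c,f), above(f,f), inpos(a,a), inpos(a,f), inpos(c,a), inpos(f,c), marked(a), marked(c)}
2. move(c,f)  →  {above(a,c), above(a,f), above(c,a), above(c,c), above(c,f), inpos(a,a), inpos(a,f), inpos(c,a), inpos(c,c), inpos(f,c), inpos(f,f), marked(a), marked(c)}
3. bind(c,a)  →  {above(a,f), above(c,a), above(c,c), above(c,f), inpos(a,a), inpos(a,c), inpos(a,f), inpos(c,a), inpos(c,c), inpos(f,c), inpos(f,f), marked(a)}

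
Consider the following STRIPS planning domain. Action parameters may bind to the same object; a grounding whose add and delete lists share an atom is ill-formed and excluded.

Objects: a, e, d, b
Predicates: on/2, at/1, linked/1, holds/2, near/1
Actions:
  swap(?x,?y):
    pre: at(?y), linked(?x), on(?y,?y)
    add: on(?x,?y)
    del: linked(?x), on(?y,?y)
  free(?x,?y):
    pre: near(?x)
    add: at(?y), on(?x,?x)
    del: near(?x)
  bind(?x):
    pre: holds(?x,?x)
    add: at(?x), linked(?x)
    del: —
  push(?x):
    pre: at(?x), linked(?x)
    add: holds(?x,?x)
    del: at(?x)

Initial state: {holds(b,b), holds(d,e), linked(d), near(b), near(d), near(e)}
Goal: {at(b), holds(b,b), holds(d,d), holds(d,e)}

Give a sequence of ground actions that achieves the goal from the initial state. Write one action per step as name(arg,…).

1. free(e,d)  →  {at(d), holds(b,b), holds(d,e), linked(d), near(b), near(d), on(e,e)}
2. free(d,b)  →  {at(b), at(d), holds(b,b), holds(d,e), linked(d), near(b), on(d,d), on(e,e)}
3. push(d)  →  {at(b), holds(b,b), holds(d,d), holds(d,e), linked(d), near(b), on(d,d), on(e,e)}

free(e,d); free(d,b); push(d)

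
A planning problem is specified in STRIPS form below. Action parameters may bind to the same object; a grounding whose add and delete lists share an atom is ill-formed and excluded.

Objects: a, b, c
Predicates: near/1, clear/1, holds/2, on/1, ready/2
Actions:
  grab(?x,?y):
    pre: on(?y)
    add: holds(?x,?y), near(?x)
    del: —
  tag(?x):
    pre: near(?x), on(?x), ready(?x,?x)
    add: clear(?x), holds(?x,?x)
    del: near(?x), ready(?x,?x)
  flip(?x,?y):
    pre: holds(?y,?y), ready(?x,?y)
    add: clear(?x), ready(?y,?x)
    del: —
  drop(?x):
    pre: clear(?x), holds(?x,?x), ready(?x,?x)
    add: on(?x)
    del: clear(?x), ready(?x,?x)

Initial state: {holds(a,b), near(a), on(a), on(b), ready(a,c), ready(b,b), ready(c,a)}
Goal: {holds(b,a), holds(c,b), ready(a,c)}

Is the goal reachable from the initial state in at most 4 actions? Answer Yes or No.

Yes

1. grab(b,a)  →  {holds(a,b), holds(b,a), near(a), near(b), on(a), on(b), ready(a,c), ready(b,b), ready(c,a)}
2. grab(c,b)  →  {holds(a,b), holds(b,a), holds(c,b), near(a), near(b), near(c), on(a), on(b), ready(a,c), ready(b,b), ready(c,a)}
optimal plan length = 2; 2 ≤ 4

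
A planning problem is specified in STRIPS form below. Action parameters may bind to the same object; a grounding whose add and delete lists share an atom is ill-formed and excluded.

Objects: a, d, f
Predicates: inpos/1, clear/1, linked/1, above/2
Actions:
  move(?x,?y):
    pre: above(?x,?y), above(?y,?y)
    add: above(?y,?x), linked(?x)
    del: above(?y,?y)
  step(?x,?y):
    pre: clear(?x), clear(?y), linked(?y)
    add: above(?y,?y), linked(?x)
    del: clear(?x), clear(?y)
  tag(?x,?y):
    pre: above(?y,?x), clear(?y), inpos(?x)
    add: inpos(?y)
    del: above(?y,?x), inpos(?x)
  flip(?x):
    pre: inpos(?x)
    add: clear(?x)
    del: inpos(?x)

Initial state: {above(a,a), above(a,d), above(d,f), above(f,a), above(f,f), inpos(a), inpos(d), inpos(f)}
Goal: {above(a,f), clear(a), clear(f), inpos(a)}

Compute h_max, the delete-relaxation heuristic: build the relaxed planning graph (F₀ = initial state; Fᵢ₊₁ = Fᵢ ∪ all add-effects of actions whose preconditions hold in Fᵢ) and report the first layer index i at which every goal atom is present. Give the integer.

F0 = init (8 atoms)
F1 = F0 ∪ {above(a,f), above(f,d), clear(a), clear(d), clear(f), linked(d), linked(f)}  (15 atoms)
goal ⊆ F1  ⇒  h_max = 1

1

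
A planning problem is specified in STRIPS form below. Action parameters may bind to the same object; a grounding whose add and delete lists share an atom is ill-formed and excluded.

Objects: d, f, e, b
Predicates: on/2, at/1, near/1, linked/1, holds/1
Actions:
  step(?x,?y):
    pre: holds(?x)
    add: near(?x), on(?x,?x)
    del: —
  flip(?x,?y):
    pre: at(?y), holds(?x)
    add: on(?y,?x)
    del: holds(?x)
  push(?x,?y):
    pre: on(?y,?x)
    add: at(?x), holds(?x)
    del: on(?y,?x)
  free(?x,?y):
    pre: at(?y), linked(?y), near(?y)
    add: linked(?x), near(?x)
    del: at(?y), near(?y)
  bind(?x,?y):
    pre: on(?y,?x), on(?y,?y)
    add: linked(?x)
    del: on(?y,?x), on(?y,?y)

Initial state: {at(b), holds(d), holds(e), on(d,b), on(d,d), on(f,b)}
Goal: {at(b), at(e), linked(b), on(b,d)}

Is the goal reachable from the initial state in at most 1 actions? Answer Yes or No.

No

1. step(e,d)  →  {at(b), holds(d), holds(e), near(e), on(d,b), on(d,d), on(e,e), on(f,b)}
2. flip(d,b)  →  {at(b), holds(e), near(e), on(b,d), on(d,b), on(d,d), on(e,e), on(f,b)}
3. push(e,e)  →  {at(b), at(e), holds(e), near(e), on(b,d), on(d,b), on(d,d), on(f,b)}
4. bind(b,d)  →  {at(b), at(e), holds(e), linked(b), near(e), on(b,d), on(f,b)}
optimal plan length = 4; 4 > 1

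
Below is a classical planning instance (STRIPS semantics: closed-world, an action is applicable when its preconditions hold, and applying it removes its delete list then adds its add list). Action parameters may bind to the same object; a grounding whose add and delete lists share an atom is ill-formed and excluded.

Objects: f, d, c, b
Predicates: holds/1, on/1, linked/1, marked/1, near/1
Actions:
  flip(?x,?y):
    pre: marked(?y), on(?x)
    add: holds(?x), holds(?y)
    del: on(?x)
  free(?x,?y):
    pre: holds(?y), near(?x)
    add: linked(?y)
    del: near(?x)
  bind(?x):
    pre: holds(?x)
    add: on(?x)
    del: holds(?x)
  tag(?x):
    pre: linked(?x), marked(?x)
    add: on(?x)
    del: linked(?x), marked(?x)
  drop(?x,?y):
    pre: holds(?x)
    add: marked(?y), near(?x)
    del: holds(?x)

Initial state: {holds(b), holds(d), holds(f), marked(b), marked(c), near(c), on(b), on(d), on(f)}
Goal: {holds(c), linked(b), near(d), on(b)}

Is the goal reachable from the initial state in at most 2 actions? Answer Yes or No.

1. flip(f,c)  →  {holds(b), holds(c), holds(d), holds(f), marked(b), marked(c), near(c), on(b), on(d)}
2. free(c,b)  →  {holds(b), holds(c), holds(d), holds(f), linked(b), marked(b), marked(c), on(b), on(d)}
3. drop(d,f)  →  {holds(b), holds(c), holds(f), linked(b), marked(b), marked(c), marked(f), near(d), on(b), on(d)}
optimal plan length = 3; 3 > 2

No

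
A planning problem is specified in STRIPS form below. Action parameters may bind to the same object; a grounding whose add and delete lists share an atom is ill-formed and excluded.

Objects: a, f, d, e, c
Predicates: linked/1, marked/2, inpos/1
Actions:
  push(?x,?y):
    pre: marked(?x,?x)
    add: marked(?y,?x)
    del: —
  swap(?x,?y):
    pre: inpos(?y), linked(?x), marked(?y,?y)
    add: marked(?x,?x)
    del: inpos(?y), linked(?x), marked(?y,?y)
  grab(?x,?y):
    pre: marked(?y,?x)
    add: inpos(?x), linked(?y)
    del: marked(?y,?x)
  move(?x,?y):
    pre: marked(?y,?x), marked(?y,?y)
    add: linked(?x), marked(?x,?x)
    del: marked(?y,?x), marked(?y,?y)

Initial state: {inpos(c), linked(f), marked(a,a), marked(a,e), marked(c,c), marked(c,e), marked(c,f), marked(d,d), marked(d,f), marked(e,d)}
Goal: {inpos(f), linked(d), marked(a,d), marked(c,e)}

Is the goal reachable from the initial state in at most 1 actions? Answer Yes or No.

1. push(d,a)  →  {inpos(c), linked(f), marked(a,a), marked(a,d), marked(a,e), marked(c,c), marked(c,e), marked(c,f), marked(d,d), marked(d,f), marked(e,d)}
2. grab(f,d)  →  {inpos(c), inpos(f), linked(d), linked(f), marked(a,a), marked(a,d), marked(a,e), marked(c,c), marked(c,e), marked(c,f), marked(d,d), marked(e,d)}
optimal plan length = 2; 2 > 1

No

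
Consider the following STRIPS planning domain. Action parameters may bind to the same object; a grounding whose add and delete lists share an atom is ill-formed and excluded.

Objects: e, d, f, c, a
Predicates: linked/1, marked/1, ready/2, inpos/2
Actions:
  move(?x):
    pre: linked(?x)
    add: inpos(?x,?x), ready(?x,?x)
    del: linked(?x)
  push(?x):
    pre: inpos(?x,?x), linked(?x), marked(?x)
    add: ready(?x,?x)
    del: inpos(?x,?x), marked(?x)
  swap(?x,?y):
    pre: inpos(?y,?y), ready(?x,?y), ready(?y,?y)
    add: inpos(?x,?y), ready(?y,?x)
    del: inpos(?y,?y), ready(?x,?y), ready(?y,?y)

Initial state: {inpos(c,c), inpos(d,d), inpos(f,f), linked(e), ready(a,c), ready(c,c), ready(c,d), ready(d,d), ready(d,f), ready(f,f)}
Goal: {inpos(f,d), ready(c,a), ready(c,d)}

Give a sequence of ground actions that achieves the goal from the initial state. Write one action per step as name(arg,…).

swap(d,f); swap(f,d); swap(a,c)

1. swap(d,f)  →  {inpos(c,c), inpos(d,d), inpos(d,f), linked(e), ready(a,c), ready(c,c), ready(c,d), ready(d,d), ready(f,d)}
2. swap(f,d)  →  {inpos(c,c), inpos(d,f), inpos(f,d), linked(e), ready(a,c), ready(c,c), ready(c,d), ready(d,f)}
3. swap(a,c)  →  {inpos(a,c), inpos(d,f), inpos(f,d), linked(e), ready(c,a), ready(c,d), ready(d,f)}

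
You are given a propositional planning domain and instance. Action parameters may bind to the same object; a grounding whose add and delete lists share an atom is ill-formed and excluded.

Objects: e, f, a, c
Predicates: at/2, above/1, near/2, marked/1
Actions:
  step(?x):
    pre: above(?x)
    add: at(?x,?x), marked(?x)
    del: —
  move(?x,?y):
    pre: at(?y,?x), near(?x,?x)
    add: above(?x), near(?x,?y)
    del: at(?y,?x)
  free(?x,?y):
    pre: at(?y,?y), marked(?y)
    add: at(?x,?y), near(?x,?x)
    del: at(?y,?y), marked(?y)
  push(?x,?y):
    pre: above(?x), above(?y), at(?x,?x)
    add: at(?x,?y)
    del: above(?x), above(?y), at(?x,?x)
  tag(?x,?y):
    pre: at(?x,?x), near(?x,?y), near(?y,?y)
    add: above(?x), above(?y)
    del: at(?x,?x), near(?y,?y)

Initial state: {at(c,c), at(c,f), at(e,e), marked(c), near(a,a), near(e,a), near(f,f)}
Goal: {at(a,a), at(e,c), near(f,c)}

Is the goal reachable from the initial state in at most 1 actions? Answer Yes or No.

1. move(f,c)  →  {above(f), at(c,c), at(e,e), marked(c), near(a,a), near(e,a), near(f,c), near(f,f)}
2. free(e,c)  →  {above(f), at(e,c), at(e,e), near(a,a), near(e,a), near(e,e), near(f,c), near(f,f)}
3. tag(e,a)  →  {above(a), above(e), above(f), at(e,c), near(e,a), near(e,e), near(f,c), near(f,f)}
4. step(a)  →  {above(a), above(e), above(f), at(a,a), at(e,c), marked(a), near(e,a), near(e,e), near(f,c), near(f,f)}
optimal plan length = 4; 4 > 1

No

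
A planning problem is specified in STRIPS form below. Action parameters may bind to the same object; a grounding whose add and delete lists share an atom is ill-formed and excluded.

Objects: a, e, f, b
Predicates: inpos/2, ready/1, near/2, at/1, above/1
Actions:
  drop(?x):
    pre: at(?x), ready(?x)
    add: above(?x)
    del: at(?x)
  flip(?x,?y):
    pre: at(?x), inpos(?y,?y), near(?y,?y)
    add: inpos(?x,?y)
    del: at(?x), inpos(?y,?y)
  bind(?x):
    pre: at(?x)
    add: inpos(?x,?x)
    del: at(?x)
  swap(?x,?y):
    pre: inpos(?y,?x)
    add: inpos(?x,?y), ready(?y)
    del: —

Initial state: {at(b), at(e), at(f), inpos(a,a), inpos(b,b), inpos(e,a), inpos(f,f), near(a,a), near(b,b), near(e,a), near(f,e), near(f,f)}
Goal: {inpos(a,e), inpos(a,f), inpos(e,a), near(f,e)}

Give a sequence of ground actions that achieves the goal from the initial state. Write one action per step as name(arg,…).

flip(f,a); swap(a,e); swap(a,f)

1. flip(f,a)  →  {at(b), at(e), inpos(b,b), inpos(e,a), inpos(f,a), inpos(f,f), near(a,a), near(b,b), near(e,a), near(f,e), near(f,f)}
2. swap(a,e)  →  {at(b), at(e), inpos(a,e), inpos(b,b), inpos(e,a), inpos(f,a), inpos(f,f), near(a,a), near(b,b), near(e,a), near(f,e), near(f,f), ready(e)}
3. swap(a,f)  →  {at(b), at(e), inpos(a,e), inpos(a,f), inpos(b,b), inpos(e,a), inpos(f,a), inpos(f,f), near(a,a), near(b,b), near(e,a), near(f,e), near(f,f), ready(e), ready(f)}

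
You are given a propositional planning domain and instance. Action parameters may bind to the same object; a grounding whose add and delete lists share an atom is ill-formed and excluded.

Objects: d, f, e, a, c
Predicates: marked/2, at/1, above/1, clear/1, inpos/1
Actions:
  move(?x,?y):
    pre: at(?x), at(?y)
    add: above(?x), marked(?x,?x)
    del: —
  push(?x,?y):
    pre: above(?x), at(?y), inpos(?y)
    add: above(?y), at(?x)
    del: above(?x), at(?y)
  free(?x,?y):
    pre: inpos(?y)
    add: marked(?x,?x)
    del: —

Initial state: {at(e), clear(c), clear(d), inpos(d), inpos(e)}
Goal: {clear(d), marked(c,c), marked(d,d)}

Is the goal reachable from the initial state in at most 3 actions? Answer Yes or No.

1. free(d,d)  →  {at(e), clear(c), clear(d), inpos(d), inpos(e), marked(d,d)}
2. free(c,d)  →  {at(e), clear(c), clear(d), inpos(d), inpos(e), marked(c,c), marked(d,d)}
optimal plan length = 2; 2 ≤ 3

Yes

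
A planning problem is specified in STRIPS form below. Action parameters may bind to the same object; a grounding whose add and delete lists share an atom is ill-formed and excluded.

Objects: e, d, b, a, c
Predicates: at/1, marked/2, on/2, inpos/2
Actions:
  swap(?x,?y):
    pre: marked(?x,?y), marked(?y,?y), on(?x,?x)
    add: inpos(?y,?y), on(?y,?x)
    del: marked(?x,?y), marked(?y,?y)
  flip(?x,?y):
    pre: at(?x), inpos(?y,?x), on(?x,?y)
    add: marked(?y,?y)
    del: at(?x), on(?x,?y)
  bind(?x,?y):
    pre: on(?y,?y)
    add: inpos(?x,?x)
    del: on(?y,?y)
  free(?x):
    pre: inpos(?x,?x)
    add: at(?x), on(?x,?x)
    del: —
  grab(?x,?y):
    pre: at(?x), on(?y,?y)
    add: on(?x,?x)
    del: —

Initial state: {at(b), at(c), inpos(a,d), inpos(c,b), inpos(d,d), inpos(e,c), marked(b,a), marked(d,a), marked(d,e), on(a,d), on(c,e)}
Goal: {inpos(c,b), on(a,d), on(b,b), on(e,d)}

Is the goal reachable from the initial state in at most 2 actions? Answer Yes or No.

1. flip(c,e)  →  {at(b), inpos(a,d), inpos(c,b), inpos(d,d), inpos(e,c), marked(b,a), marked(d,a), marked(d,e), marked(e,e), on(a,d)}
2. free(d)  →  {at(b), at(d), inpos(a,d), inpos(c,b), inpos(d,d), inpos(e,c), marked(b,a), marked(d,a), marked(d,e), marked(e,e), on(a,d), on(d,d)}
3. swap(d,e)  →  {at(b), at(d), inpos(a,d), inpos(c,b), inpos(d,d), inpos(e,c), inpos(e,e), marked(b,a), marked(d,a), on(a,d), on(d,d), on(e,d)}
4. grab(b,d)  →  {at(b), at(d), inpos(a,d), inpos(c,b), inpos(d,d), inpos(e,c), inpos(e,e), marked(b,a), marked(d,a), on(a,d), on(b,b), on(d,d), on(e,d)}
optimal plan length = 4; 4 > 2

No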